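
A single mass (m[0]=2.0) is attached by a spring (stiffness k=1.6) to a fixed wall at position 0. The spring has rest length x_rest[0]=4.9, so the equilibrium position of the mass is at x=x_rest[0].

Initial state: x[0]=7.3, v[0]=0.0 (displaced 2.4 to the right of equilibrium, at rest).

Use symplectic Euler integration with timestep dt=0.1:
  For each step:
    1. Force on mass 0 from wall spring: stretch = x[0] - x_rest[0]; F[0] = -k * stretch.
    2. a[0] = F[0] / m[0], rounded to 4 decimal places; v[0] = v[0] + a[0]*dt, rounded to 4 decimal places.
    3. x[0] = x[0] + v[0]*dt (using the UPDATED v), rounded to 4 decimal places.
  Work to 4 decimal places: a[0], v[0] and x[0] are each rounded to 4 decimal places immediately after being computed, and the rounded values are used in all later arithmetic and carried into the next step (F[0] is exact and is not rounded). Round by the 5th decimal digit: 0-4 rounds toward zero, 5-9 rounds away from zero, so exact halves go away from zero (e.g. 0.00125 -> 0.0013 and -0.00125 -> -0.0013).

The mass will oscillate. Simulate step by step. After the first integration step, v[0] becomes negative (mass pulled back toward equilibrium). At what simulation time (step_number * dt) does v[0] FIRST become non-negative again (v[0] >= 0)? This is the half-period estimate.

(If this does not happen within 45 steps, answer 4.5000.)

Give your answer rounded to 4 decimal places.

Step 0: x=[7.3000] v=[0.0000]
Step 1: x=[7.2808] v=[-0.1920]
Step 2: x=[7.2426] v=[-0.3825]
Step 3: x=[7.1856] v=[-0.5699]
Step 4: x=[7.1103] v=[-0.7528]
Step 5: x=[7.0173] v=[-0.9296]
Step 6: x=[6.9074] v=[-1.0990]
Step 7: x=[6.7814] v=[-1.2596]
Step 8: x=[6.6404] v=[-1.4101]
Step 9: x=[6.4855] v=[-1.5493]
Step 10: x=[6.3179] v=[-1.6761]
Step 11: x=[6.1390] v=[-1.7895]
Step 12: x=[5.9501] v=[-1.8886]
Step 13: x=[5.7528] v=[-1.9726]
Step 14: x=[5.5487] v=[-2.0408]
Step 15: x=[5.3394] v=[-2.0927]
Step 16: x=[5.1266] v=[-2.1279]
Step 17: x=[4.9120] v=[-2.1460]
Step 18: x=[4.6973] v=[-2.1470]
Step 19: x=[4.4842] v=[-2.1308]
Step 20: x=[4.2745] v=[-2.0975]
Step 21: x=[4.0698] v=[-2.0475]
Step 22: x=[3.8717] v=[-1.9811]
Step 23: x=[3.6818] v=[-1.8988]
Step 24: x=[3.5017] v=[-1.8013]
Step 25: x=[3.3328] v=[-1.6894]
Step 26: x=[3.1764] v=[-1.5640]
Step 27: x=[3.0338] v=[-1.4261]
Step 28: x=[2.9061] v=[-1.2768]
Step 29: x=[2.7944] v=[-1.1173]
Step 30: x=[2.6995] v=[-0.9489]
Step 31: x=[2.6222] v=[-0.7729]
Step 32: x=[2.5631] v=[-0.5907]
Step 33: x=[2.5227] v=[-0.4038]
Step 34: x=[2.5013] v=[-0.2136]
Step 35: x=[2.4991] v=[-0.0217]
Step 36: x=[2.5161] v=[0.1704]
First v>=0 after going negative at step 36, time=3.6000

Answer: 3.6000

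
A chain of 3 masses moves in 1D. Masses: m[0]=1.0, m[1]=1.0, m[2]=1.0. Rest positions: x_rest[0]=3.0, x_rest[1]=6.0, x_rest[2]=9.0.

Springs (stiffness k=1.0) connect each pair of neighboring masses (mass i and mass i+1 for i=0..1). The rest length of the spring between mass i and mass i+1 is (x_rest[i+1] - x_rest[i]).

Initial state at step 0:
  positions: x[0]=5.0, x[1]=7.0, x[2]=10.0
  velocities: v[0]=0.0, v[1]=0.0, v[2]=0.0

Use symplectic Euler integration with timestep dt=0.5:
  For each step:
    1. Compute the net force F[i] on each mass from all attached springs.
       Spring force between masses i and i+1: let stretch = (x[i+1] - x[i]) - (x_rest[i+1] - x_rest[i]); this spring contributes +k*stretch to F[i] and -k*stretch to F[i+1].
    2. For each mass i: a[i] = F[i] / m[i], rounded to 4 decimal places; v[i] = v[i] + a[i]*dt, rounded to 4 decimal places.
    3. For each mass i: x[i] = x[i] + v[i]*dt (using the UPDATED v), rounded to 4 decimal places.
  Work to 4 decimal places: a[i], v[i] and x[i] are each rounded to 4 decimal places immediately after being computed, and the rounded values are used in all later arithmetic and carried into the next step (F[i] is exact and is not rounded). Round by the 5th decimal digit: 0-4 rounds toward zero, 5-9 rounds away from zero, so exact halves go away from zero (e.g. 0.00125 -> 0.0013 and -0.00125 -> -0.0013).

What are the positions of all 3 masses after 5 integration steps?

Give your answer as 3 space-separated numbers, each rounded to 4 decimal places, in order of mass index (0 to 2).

Answer: 3.8897 7.2549 10.8556

Derivation:
Step 0: x=[5.0000 7.0000 10.0000] v=[0.0000 0.0000 0.0000]
Step 1: x=[4.7500 7.2500 10.0000] v=[-0.5000 0.5000 0.0000]
Step 2: x=[4.3750 7.5625 10.0625] v=[-0.7500 0.6250 0.1250]
Step 3: x=[4.0469 7.7032 10.2500] v=[-0.6563 0.2813 0.3750]
Step 4: x=[3.8828 7.5665 10.5508] v=[-0.3282 -0.2735 0.6016]
Step 5: x=[3.8897 7.2549 10.8556] v=[0.0137 -0.6232 0.6095]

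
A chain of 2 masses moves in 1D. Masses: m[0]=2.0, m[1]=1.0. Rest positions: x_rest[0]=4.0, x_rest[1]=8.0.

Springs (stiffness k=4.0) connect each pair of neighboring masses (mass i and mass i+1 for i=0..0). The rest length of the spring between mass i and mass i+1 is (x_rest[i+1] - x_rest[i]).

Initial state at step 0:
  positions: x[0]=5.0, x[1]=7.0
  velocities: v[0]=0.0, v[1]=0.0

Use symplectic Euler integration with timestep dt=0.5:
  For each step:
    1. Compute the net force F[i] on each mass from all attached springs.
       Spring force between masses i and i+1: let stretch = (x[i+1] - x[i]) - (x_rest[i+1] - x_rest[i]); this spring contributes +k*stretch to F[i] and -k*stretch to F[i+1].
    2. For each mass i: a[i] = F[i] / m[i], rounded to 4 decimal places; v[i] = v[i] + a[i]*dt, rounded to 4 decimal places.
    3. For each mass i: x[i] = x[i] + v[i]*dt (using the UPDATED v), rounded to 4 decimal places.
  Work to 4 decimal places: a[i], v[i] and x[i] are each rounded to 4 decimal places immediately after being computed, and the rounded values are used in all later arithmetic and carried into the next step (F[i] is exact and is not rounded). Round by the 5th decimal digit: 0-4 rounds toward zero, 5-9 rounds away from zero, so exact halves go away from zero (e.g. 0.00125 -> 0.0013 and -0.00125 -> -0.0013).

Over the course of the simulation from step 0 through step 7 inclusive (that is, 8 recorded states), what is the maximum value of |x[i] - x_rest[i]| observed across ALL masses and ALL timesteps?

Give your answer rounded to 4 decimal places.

Answer: 2.0000

Derivation:
Step 0: x=[5.0000 7.0000] v=[0.0000 0.0000]
Step 1: x=[4.0000 9.0000] v=[-2.0000 4.0000]
Step 2: x=[3.5000 10.0000] v=[-1.0000 2.0000]
Step 3: x=[4.2500 8.5000] v=[1.5000 -3.0000]
Step 4: x=[5.1250 6.7500] v=[1.7500 -3.5000]
Step 5: x=[4.8125 7.3750] v=[-0.6250 1.2500]
Step 6: x=[3.7813 9.4375] v=[-2.0625 4.1250]
Step 7: x=[3.5782 9.8438] v=[-0.4063 0.8126]
Max displacement = 2.0000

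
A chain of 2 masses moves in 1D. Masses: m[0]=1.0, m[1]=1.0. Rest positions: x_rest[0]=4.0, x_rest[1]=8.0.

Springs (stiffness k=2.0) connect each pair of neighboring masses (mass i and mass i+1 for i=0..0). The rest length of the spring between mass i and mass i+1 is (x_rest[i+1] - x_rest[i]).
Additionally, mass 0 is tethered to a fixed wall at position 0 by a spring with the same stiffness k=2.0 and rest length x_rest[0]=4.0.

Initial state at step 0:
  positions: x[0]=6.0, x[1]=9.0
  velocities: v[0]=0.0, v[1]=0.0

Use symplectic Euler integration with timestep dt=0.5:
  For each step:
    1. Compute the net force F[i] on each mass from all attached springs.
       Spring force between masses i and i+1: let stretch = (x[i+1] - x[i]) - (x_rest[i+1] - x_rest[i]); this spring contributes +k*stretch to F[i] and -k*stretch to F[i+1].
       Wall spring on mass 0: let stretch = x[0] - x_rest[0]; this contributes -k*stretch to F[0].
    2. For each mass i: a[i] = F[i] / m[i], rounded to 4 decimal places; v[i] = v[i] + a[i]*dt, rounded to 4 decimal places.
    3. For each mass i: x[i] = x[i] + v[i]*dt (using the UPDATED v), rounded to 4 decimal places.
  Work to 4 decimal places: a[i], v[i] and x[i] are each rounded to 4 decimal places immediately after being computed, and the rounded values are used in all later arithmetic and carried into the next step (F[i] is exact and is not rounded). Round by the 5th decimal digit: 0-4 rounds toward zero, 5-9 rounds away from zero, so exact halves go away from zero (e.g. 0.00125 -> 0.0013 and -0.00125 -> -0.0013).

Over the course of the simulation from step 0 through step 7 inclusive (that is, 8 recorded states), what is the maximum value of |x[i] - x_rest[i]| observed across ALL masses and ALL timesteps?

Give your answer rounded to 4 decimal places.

Answer: 2.1797

Derivation:
Step 0: x=[6.0000 9.0000] v=[0.0000 0.0000]
Step 1: x=[4.5000 9.5000] v=[-3.0000 1.0000]
Step 2: x=[3.2500 9.5000] v=[-2.5000 0.0000]
Step 3: x=[3.5000 8.3750] v=[0.5000 -2.2500]
Step 4: x=[4.4375 6.8125] v=[1.8750 -3.1250]
Step 5: x=[4.3438 6.0625] v=[-0.1875 -1.5000]
Step 6: x=[2.9375 6.4532] v=[-2.8126 0.7813]
Step 7: x=[1.8203 7.0860] v=[-2.2344 1.2656]
Max displacement = 2.1797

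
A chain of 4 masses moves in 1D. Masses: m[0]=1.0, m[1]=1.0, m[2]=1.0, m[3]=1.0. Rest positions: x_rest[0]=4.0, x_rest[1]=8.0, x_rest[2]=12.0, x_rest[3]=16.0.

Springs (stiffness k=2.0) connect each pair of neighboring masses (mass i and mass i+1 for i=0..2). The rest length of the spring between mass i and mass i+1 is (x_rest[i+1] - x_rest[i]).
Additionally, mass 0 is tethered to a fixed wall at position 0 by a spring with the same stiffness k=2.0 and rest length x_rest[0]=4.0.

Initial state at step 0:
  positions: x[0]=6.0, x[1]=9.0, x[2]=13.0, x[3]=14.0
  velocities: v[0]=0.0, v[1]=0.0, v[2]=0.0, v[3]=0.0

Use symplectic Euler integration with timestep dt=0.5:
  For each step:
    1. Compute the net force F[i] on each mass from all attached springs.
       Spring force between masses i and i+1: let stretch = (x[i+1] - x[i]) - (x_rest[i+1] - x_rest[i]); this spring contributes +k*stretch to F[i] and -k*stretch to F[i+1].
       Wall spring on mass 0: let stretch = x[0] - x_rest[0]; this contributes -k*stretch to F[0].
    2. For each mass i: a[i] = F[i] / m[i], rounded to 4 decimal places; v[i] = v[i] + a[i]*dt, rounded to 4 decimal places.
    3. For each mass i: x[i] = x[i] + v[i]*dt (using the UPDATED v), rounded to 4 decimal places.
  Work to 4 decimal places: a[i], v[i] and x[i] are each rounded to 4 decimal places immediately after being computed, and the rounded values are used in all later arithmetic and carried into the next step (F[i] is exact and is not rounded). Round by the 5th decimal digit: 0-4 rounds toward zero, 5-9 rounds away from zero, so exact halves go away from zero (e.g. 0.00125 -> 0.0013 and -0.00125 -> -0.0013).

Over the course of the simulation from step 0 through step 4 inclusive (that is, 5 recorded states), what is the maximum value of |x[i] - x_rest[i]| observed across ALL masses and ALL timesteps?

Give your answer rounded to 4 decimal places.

Answer: 2.7500

Derivation:
Step 0: x=[6.0000 9.0000 13.0000 14.0000] v=[0.0000 0.0000 0.0000 0.0000]
Step 1: x=[4.5000 9.5000 11.5000 15.5000] v=[-3.0000 1.0000 -3.0000 3.0000]
Step 2: x=[3.2500 8.5000 11.0000 17.0000] v=[-2.5000 -2.0000 -1.0000 3.0000]
Step 3: x=[3.0000 6.1250 12.2500 17.5000] v=[-0.5000 -4.7500 2.5000 1.0000]
Step 4: x=[2.8125 5.2500 13.0625 17.3750] v=[-0.3750 -1.7500 1.6250 -0.2500]
Max displacement = 2.7500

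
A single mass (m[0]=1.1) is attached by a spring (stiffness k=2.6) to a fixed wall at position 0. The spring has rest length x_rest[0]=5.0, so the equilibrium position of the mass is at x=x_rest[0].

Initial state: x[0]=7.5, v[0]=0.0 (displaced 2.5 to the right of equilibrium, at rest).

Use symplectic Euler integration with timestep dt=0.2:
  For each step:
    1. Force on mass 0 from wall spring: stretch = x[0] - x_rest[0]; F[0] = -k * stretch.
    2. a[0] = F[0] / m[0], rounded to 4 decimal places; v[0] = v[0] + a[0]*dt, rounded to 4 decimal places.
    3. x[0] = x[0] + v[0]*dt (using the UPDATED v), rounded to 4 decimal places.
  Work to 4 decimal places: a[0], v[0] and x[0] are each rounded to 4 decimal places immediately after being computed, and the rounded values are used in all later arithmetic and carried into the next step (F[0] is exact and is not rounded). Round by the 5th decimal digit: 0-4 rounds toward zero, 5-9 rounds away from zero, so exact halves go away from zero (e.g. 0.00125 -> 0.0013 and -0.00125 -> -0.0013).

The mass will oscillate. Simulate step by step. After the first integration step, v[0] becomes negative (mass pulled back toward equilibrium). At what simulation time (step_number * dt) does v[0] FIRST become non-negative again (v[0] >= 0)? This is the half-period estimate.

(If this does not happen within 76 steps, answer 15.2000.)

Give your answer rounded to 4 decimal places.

Step 0: x=[7.5000] v=[0.0000]
Step 1: x=[7.2636] v=[-1.1818]
Step 2: x=[6.8132] v=[-2.2519]
Step 3: x=[6.1914] v=[-3.1090]
Step 4: x=[5.4570] v=[-3.6722]
Step 5: x=[4.6794] v=[-3.8882]
Step 6: x=[3.9321] v=[-3.7366]
Step 7: x=[3.2857] v=[-3.2318]
Step 8: x=[2.8014] v=[-2.4214]
Step 9: x=[2.5250] v=[-1.3821]
Step 10: x=[2.4826] v=[-0.2121]
Step 11: x=[2.6782] v=[0.9779]
First v>=0 after going negative at step 11, time=2.2000

Answer: 2.2000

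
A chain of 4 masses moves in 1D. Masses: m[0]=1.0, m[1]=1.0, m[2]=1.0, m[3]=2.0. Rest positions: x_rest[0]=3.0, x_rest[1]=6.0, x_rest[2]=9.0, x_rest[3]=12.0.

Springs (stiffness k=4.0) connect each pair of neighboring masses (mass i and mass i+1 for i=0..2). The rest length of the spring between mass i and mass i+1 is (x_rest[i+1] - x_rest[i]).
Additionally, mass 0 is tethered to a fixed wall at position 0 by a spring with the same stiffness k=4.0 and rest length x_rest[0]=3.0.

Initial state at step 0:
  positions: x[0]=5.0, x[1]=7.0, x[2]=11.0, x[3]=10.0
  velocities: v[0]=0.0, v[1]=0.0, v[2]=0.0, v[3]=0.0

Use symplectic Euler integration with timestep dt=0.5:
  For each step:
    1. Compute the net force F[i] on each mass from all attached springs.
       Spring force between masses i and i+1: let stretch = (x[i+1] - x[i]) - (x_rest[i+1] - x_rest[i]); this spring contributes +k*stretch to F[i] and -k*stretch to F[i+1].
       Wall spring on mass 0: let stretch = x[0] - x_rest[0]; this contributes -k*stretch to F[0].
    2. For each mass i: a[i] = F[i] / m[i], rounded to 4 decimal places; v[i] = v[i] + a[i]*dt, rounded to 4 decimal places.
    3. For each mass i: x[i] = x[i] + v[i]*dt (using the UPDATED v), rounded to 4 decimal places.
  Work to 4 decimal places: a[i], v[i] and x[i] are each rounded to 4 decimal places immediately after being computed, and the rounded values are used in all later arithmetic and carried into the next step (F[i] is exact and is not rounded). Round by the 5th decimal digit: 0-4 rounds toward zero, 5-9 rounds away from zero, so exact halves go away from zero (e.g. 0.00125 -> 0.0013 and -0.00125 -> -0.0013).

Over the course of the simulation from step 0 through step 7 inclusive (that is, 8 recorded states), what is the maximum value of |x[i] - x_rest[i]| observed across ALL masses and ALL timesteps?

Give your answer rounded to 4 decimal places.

Answer: 5.6250

Derivation:
Step 0: x=[5.0000 7.0000 11.0000 10.0000] v=[0.0000 0.0000 0.0000 0.0000]
Step 1: x=[2.0000 9.0000 6.0000 12.0000] v=[-6.0000 4.0000 -10.0000 4.0000]
Step 2: x=[4.0000 1.0000 10.0000 12.5000] v=[4.0000 -16.0000 8.0000 1.0000]
Step 3: x=[-1.0000 5.0000 7.5000 13.2500] v=[-10.0000 8.0000 -5.0000 1.5000]
Step 4: x=[1.0000 5.5000 8.2500 12.6250] v=[4.0000 1.0000 1.5000 -1.2500]
Step 5: x=[6.5000 4.2500 10.6250 11.3125] v=[11.0000 -2.5000 4.7500 -2.6250]
Step 6: x=[3.2500 11.6250 7.3125 11.1563] v=[-6.5000 14.7500 -6.6250 -0.3125]
Step 7: x=[5.1250 6.3125 12.1563 10.5782] v=[3.7500 -10.6250 9.6876 -1.1563]
Max displacement = 5.6250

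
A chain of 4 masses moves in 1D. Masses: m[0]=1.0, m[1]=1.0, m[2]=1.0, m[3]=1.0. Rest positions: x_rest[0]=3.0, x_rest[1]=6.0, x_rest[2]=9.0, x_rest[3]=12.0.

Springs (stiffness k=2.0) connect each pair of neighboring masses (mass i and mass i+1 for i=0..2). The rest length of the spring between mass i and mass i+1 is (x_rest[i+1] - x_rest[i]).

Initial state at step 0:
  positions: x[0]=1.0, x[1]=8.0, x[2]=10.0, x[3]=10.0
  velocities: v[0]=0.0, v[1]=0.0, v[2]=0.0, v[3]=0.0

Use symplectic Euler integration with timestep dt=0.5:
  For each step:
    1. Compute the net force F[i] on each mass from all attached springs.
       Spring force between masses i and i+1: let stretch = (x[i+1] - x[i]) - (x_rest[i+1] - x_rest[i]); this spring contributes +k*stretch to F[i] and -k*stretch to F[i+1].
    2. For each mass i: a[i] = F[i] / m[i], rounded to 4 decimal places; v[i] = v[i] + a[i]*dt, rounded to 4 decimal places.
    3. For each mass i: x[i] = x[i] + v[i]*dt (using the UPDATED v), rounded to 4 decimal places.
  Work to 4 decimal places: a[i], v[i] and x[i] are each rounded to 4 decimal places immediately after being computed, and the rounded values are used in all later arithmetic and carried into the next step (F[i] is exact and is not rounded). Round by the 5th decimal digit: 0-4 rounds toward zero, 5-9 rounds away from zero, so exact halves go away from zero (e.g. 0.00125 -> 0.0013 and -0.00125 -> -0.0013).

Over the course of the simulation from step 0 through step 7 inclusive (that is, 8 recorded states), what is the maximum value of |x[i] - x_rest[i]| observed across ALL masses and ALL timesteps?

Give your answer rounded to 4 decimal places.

Step 0: x=[1.0000 8.0000 10.0000 10.0000] v=[0.0000 0.0000 0.0000 0.0000]
Step 1: x=[3.0000 5.5000 9.0000 11.5000] v=[4.0000 -5.0000 -2.0000 3.0000]
Step 2: x=[4.7500 3.5000 7.5000 13.2500] v=[3.5000 -4.0000 -3.0000 3.5000]
Step 3: x=[4.3750 4.1250 6.8750 13.6250] v=[-0.7500 1.2500 -1.2500 0.7500]
Step 4: x=[2.3750 6.2500 8.2500 12.1250] v=[-4.0000 4.2500 2.7500 -3.0000]
Step 5: x=[0.8125 7.4375 10.5625 10.1875] v=[-3.1250 2.3750 4.6250 -3.8750]
Step 6: x=[1.0625 6.8750 11.1250 9.9375] v=[0.5000 -1.1250 1.1250 -0.5000]
Step 7: x=[2.7188 5.5313 8.9688 11.7813] v=[3.3125 -2.6875 -4.3125 3.6875]
Max displacement = 2.5000

Answer: 2.5000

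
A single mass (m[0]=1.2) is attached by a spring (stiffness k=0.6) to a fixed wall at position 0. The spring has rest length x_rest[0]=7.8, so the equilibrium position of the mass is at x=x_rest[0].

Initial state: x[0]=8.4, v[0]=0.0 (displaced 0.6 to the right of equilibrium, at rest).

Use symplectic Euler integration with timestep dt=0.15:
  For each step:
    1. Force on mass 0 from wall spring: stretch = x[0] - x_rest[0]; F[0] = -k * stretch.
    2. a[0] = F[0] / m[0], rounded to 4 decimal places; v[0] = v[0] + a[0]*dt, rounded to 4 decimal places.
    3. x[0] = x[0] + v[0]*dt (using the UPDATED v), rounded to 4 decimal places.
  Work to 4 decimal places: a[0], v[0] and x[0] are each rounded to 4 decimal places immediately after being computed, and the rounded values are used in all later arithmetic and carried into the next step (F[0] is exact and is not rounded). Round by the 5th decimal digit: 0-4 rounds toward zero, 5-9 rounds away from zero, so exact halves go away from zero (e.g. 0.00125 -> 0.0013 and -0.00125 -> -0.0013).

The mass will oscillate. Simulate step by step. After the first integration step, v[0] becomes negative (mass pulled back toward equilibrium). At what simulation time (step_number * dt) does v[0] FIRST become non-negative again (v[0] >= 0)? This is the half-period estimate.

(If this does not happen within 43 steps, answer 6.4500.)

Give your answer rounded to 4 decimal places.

Step 0: x=[8.4000] v=[0.0000]
Step 1: x=[8.3933] v=[-0.0450]
Step 2: x=[8.3799] v=[-0.0895]
Step 3: x=[8.3600] v=[-0.1330]
Step 4: x=[8.3338] v=[-0.1750]
Step 5: x=[8.3016] v=[-0.2150]
Step 6: x=[8.2637] v=[-0.2526]
Step 7: x=[8.2206] v=[-0.2874]
Step 8: x=[8.1728] v=[-0.3189]
Step 9: x=[8.1208] v=[-0.3469]
Step 10: x=[8.0652] v=[-0.3710]
Step 11: x=[8.0066] v=[-0.3909]
Step 12: x=[7.9456] v=[-0.4064]
Step 13: x=[7.8830] v=[-0.4173]
Step 14: x=[7.8195] v=[-0.4235]
Step 15: x=[7.7558] v=[-0.4250]
Step 16: x=[7.6925] v=[-0.4217]
Step 17: x=[7.6305] v=[-0.4136]
Step 18: x=[7.5704] v=[-0.4009]
Step 19: x=[7.5128] v=[-0.3837]
Step 20: x=[7.4585] v=[-0.3622]
Step 21: x=[7.4080] v=[-0.3366]
Step 22: x=[7.3619] v=[-0.3072]
Step 23: x=[7.3208] v=[-0.2743]
Step 24: x=[7.2850] v=[-0.2384]
Step 25: x=[7.2550] v=[-0.1998]
Step 26: x=[7.2312] v=[-0.1589]
Step 27: x=[7.2138] v=[-0.1162]
Step 28: x=[7.2030] v=[-0.0722]
Step 29: x=[7.1989] v=[-0.0274]
Step 30: x=[7.2016] v=[0.0177]
First v>=0 after going negative at step 30, time=4.5000

Answer: 4.5000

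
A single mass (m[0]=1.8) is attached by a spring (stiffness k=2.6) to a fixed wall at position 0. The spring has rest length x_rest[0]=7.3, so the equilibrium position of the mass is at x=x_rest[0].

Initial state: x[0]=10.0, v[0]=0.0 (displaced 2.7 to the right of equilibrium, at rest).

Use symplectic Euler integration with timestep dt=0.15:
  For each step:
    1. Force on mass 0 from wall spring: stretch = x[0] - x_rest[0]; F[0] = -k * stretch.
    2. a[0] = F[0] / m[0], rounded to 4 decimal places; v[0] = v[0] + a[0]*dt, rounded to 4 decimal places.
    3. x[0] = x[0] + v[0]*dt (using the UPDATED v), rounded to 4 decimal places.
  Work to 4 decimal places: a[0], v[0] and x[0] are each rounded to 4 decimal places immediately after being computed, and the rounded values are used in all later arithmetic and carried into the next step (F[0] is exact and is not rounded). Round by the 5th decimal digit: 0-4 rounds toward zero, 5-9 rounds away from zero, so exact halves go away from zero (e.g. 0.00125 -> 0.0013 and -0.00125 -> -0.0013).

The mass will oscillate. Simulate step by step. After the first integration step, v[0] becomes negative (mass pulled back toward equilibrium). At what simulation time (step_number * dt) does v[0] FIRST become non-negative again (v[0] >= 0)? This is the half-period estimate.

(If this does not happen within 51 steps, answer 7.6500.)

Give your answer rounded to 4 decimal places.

Answer: 2.7000

Derivation:
Step 0: x=[10.0000] v=[0.0000]
Step 1: x=[9.9123] v=[-0.5850]
Step 2: x=[9.7397] v=[-1.1510]
Step 3: x=[9.4878] v=[-1.6796]
Step 4: x=[9.1648] v=[-2.1536]
Step 5: x=[8.7812] v=[-2.5576]
Step 6: x=[8.3494] v=[-2.8785]
Step 7: x=[7.8835] v=[-3.1059]
Step 8: x=[7.3987] v=[-3.2323]
Step 9: x=[6.9106] v=[-3.2537]
Step 10: x=[6.4352] v=[-3.1693]
Step 11: x=[5.9879] v=[-2.9819]
Step 12: x=[5.5833] v=[-2.6976]
Step 13: x=[5.2345] v=[-2.3256]
Step 14: x=[4.9528] v=[-1.8781]
Step 15: x=[4.7474] v=[-1.3695]
Step 16: x=[4.6249] v=[-0.8164]
Step 17: x=[4.5894] v=[-0.2368]
Step 18: x=[4.6420] v=[0.3505]
First v>=0 after going negative at step 18, time=2.7000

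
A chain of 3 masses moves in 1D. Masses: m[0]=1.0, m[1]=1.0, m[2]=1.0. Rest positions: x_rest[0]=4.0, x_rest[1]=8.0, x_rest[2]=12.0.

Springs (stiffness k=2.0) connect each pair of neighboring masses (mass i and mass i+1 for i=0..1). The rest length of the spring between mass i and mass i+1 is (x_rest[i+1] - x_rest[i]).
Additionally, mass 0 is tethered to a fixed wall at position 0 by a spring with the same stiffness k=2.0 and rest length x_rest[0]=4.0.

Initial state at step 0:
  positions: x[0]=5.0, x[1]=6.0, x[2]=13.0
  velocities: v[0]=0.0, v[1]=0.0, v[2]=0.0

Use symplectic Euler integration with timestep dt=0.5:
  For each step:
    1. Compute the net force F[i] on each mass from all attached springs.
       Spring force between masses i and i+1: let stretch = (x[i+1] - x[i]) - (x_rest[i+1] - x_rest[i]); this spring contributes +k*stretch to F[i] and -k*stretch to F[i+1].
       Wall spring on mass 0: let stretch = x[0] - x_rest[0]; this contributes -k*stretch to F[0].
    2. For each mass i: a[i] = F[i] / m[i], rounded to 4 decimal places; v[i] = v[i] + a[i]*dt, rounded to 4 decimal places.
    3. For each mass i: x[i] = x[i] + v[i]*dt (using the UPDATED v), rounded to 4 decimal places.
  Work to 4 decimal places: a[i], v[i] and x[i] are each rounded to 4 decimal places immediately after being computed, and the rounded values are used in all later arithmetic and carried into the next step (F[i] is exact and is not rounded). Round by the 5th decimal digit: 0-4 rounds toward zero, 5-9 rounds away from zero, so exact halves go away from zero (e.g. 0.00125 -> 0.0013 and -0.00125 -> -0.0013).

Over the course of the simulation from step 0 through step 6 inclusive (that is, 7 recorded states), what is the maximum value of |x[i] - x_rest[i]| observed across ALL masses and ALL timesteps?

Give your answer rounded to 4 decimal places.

Answer: 2.2500

Derivation:
Step 0: x=[5.0000 6.0000 13.0000] v=[0.0000 0.0000 0.0000]
Step 1: x=[3.0000 9.0000 11.5000] v=[-4.0000 6.0000 -3.0000]
Step 2: x=[2.5000 10.2500 10.7500] v=[-1.0000 2.5000 -1.5000]
Step 3: x=[4.6250 7.8750 11.7500] v=[4.2500 -4.7500 2.0000]
Step 4: x=[6.0625 5.8125 12.8125] v=[2.8750 -4.1250 2.1250]
Step 5: x=[4.3438 7.3750 12.3750] v=[-3.4375 3.1250 -0.8750]
Step 6: x=[1.9688 9.9219 11.4375] v=[-4.7501 5.0938 -1.8750]
Max displacement = 2.2500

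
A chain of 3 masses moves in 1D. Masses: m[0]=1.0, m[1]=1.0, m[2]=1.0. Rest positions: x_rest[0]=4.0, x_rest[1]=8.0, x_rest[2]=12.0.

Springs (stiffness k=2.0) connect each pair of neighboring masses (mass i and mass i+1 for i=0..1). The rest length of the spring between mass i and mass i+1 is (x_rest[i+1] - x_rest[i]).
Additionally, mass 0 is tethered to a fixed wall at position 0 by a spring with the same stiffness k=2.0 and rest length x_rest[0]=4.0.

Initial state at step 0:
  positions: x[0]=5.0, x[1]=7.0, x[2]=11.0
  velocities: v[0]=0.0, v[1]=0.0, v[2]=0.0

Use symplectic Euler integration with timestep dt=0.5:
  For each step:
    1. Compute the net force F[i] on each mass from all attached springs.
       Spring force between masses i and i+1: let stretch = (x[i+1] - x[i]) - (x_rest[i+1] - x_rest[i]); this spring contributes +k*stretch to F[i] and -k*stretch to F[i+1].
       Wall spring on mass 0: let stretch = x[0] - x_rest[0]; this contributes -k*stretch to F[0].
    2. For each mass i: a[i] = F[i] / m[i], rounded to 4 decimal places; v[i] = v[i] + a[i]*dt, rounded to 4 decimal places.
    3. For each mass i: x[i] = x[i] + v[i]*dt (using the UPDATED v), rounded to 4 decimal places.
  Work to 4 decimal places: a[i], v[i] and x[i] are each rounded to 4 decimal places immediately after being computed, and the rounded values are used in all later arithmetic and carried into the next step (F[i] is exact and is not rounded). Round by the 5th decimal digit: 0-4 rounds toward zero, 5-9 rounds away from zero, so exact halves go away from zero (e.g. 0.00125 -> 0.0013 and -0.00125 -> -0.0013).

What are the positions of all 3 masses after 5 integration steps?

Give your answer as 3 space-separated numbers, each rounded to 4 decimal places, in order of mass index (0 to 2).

Step 0: x=[5.0000 7.0000 11.0000] v=[0.0000 0.0000 0.0000]
Step 1: x=[3.5000 8.0000 11.0000] v=[-3.0000 2.0000 0.0000]
Step 2: x=[2.5000 8.2500 11.5000] v=[-2.0000 0.5000 1.0000]
Step 3: x=[3.1250 7.2500 12.3750] v=[1.2500 -2.0000 1.7500]
Step 4: x=[4.2500 6.7500 12.6875] v=[2.2500 -1.0000 0.6250]
Step 5: x=[4.5000 7.9688 12.0313] v=[0.5000 2.4375 -1.3125]

Answer: 4.5000 7.9688 12.0313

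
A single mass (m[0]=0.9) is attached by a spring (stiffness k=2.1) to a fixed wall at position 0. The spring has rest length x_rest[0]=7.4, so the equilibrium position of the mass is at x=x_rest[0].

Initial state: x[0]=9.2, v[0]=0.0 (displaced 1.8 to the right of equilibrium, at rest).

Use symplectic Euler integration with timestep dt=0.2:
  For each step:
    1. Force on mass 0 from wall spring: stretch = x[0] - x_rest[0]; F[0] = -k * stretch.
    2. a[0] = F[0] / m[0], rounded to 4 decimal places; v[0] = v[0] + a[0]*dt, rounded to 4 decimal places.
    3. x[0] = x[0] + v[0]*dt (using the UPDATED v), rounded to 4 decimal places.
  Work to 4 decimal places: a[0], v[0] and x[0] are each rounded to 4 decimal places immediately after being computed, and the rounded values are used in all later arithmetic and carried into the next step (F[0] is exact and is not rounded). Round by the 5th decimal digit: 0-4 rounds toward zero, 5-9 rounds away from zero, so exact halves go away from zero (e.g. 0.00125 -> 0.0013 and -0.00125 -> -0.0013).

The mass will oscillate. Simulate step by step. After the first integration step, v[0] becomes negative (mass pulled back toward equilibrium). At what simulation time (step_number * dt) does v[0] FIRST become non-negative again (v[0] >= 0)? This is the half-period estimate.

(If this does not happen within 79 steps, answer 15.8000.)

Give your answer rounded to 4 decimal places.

Answer: 2.2000

Derivation:
Step 0: x=[9.2000] v=[0.0000]
Step 1: x=[9.0320] v=[-0.8400]
Step 2: x=[8.7117] v=[-1.6016]
Step 3: x=[8.2690] v=[-2.2137]
Step 4: x=[7.7452] v=[-2.6192]
Step 5: x=[7.1891] v=[-2.7803]
Step 6: x=[6.6527] v=[-2.6819]
Step 7: x=[6.1861] v=[-2.3332]
Step 8: x=[5.8328] v=[-1.7667]
Step 9: x=[5.6257] v=[-1.0353]
Step 10: x=[5.5842] v=[-0.2073]
Step 11: x=[5.7122] v=[0.6401]
First v>=0 after going negative at step 11, time=2.2000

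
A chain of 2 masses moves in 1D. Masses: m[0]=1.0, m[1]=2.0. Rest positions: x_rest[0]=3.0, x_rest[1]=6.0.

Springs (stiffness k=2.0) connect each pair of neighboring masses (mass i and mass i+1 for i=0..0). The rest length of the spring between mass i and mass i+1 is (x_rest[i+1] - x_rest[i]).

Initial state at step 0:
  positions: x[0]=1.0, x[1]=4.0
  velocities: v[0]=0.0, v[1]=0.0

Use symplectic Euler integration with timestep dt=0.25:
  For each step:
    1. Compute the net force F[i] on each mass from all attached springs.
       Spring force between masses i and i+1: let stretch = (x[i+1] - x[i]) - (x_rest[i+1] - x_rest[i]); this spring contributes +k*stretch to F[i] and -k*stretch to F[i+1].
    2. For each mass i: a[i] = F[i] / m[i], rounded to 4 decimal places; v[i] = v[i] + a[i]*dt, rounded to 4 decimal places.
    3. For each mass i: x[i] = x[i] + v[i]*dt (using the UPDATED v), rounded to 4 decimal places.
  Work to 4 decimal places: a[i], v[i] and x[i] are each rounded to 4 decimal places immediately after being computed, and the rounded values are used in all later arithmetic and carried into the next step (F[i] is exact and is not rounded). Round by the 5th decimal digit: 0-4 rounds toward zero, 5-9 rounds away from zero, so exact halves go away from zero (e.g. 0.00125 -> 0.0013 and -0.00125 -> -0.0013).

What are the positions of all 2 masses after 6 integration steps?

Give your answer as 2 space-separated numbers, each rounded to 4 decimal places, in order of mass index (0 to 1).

Step 0: x=[1.0000 4.0000] v=[0.0000 0.0000]
Step 1: x=[1.0000 4.0000] v=[0.0000 0.0000]
Step 2: x=[1.0000 4.0000] v=[0.0000 0.0000]
Step 3: x=[1.0000 4.0000] v=[0.0000 0.0000]
Step 4: x=[1.0000 4.0000] v=[0.0000 0.0000]
Step 5: x=[1.0000 4.0000] v=[0.0000 0.0000]
Step 6: x=[1.0000 4.0000] v=[0.0000 0.0000]

Answer: 1.0000 4.0000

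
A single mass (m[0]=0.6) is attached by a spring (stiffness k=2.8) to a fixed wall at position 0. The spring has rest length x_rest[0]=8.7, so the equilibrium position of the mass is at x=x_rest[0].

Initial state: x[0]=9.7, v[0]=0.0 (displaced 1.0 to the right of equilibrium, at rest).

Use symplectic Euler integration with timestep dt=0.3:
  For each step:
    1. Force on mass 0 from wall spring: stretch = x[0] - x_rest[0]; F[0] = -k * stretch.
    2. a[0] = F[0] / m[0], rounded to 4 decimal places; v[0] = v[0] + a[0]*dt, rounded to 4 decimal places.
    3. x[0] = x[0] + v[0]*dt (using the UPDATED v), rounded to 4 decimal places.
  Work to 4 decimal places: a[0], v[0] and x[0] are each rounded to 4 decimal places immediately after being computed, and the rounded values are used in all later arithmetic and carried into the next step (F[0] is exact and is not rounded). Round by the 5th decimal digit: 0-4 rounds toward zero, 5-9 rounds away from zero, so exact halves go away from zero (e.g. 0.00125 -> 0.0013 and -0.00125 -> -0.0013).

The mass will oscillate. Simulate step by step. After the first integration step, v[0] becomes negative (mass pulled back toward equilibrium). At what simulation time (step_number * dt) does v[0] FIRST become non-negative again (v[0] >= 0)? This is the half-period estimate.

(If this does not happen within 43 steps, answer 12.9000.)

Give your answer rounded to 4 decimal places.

Step 0: x=[9.7000] v=[0.0000]
Step 1: x=[9.2800] v=[-1.4000]
Step 2: x=[8.6164] v=[-2.2120]
Step 3: x=[7.9879] v=[-2.0950]
Step 4: x=[7.6585] v=[-1.0981]
Step 5: x=[7.7665] v=[0.3600]
First v>=0 after going negative at step 5, time=1.5000

Answer: 1.5000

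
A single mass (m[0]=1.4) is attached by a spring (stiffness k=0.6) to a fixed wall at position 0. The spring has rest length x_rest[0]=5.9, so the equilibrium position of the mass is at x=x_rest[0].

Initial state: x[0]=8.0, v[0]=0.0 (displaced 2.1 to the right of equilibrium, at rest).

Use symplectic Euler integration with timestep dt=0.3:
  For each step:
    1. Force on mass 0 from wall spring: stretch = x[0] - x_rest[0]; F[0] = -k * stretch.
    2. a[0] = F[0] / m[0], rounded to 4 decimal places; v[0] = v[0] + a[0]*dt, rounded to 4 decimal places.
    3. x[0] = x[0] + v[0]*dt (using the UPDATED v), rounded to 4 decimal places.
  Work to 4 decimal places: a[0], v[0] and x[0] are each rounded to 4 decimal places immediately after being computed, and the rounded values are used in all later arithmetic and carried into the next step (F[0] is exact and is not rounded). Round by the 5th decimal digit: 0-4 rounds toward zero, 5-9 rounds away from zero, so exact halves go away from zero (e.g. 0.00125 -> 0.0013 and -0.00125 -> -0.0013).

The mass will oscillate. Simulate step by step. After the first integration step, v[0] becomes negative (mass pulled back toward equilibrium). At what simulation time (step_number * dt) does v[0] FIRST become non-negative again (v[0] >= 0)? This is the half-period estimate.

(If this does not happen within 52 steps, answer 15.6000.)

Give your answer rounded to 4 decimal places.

Answer: 4.8000

Derivation:
Step 0: x=[8.0000] v=[0.0000]
Step 1: x=[7.9190] v=[-0.2700]
Step 2: x=[7.7601] v=[-0.5296]
Step 3: x=[7.5295] v=[-0.7688]
Step 4: x=[7.2360] v=[-0.9783]
Step 5: x=[6.8910] v=[-1.1501]
Step 6: x=[6.5078] v=[-1.2775]
Step 7: x=[6.1011] v=[-1.3557]
Step 8: x=[5.6866] v=[-1.3816]
Step 9: x=[5.2803] v=[-1.3542]
Step 10: x=[4.8980] v=[-1.2745]
Step 11: x=[4.5543] v=[-1.1457]
Step 12: x=[4.2625] v=[-0.9727]
Step 13: x=[4.0338] v=[-0.7622]
Step 14: x=[3.8771] v=[-0.5223]
Step 15: x=[3.7984] v=[-0.2622]
Step 16: x=[3.8008] v=[0.0080]
First v>=0 after going negative at step 16, time=4.8000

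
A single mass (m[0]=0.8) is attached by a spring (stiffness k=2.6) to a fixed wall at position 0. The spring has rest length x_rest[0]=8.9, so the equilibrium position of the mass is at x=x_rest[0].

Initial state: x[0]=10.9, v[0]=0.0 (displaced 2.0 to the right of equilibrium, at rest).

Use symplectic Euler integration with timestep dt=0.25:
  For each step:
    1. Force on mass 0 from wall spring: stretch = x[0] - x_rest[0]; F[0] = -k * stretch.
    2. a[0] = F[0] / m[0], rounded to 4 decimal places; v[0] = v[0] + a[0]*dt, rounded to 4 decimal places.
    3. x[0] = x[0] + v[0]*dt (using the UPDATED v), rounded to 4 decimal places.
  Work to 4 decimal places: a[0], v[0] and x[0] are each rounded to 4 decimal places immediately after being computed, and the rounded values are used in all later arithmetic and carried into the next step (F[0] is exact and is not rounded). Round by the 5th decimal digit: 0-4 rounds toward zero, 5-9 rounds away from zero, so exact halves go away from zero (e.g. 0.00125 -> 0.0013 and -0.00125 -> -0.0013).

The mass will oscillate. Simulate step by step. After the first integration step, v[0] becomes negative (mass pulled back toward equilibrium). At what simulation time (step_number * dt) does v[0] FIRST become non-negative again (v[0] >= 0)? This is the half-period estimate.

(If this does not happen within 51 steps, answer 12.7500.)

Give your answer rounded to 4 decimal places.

Answer: 1.7500

Derivation:
Step 0: x=[10.9000] v=[0.0000]
Step 1: x=[10.4938] v=[-1.6250]
Step 2: x=[9.7638] v=[-2.9200]
Step 3: x=[8.8583] v=[-3.6219]
Step 4: x=[7.9613] v=[-3.5880]
Step 5: x=[7.2550] v=[-2.8253]
Step 6: x=[6.8828] v=[-1.4887]
Step 7: x=[6.9204] v=[0.1503]
First v>=0 after going negative at step 7, time=1.7500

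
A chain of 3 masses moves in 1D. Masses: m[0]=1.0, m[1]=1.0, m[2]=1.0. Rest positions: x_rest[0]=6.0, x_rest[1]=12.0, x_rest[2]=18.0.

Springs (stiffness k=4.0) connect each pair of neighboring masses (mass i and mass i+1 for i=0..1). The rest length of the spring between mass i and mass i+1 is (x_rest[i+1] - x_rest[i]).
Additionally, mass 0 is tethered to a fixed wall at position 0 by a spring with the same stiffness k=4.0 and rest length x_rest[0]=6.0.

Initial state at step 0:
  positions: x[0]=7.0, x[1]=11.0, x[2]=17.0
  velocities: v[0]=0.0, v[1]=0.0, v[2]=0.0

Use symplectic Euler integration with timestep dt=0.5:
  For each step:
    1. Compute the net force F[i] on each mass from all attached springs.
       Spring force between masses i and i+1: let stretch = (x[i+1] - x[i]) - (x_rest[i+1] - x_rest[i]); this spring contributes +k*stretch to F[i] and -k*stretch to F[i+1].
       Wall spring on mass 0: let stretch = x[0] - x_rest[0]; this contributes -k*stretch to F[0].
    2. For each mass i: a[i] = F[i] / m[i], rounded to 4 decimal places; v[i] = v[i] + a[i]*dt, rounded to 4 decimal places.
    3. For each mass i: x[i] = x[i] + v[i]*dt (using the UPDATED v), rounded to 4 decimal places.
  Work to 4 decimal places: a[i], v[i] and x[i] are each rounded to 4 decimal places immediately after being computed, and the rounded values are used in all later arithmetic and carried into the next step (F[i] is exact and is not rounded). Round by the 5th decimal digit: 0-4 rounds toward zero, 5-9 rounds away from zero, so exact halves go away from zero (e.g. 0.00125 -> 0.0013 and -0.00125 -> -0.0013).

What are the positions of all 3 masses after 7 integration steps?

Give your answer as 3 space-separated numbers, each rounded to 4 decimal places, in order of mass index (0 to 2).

Step 0: x=[7.0000 11.0000 17.0000] v=[0.0000 0.0000 0.0000]
Step 1: x=[4.0000 13.0000 17.0000] v=[-6.0000 4.0000 0.0000]
Step 2: x=[6.0000 10.0000 19.0000] v=[4.0000 -6.0000 4.0000]
Step 3: x=[6.0000 12.0000 18.0000] v=[0.0000 4.0000 -2.0000]
Step 4: x=[6.0000 14.0000 17.0000] v=[0.0000 4.0000 -2.0000]
Step 5: x=[8.0000 11.0000 19.0000] v=[4.0000 -6.0000 4.0000]
Step 6: x=[5.0000 13.0000 19.0000] v=[-6.0000 4.0000 0.0000]
Step 7: x=[5.0000 13.0000 19.0000] v=[0.0000 0.0000 0.0000]

Answer: 5.0000 13.0000 19.0000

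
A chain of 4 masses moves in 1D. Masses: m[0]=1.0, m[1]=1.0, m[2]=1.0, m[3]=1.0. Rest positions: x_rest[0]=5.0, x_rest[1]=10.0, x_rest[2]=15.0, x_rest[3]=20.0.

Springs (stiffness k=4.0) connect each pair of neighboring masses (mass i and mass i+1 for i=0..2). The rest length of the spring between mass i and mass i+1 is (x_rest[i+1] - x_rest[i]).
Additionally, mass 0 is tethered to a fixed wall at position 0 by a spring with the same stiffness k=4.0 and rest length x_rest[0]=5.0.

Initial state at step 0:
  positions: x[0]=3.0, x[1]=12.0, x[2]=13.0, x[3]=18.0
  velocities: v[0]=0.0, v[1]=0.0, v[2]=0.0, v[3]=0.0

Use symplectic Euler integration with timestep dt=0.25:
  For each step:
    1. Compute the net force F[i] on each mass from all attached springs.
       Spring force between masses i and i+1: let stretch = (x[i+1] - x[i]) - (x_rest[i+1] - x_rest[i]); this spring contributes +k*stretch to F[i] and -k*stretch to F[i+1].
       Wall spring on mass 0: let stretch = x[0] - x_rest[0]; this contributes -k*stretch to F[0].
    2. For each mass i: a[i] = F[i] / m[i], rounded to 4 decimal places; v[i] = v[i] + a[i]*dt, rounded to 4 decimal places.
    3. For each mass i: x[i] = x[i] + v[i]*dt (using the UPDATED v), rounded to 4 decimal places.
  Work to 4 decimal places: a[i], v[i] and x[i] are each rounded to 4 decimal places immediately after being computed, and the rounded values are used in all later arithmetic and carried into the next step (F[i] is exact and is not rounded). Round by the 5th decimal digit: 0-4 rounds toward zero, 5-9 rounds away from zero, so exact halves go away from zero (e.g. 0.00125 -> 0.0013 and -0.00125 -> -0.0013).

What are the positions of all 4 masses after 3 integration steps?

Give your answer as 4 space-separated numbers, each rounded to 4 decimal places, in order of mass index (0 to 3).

Step 0: x=[3.0000 12.0000 13.0000 18.0000] v=[0.0000 0.0000 0.0000 0.0000]
Step 1: x=[4.5000 10.0000 14.0000 18.0000] v=[6.0000 -8.0000 4.0000 0.0000]
Step 2: x=[6.2500 7.6250 15.0000 18.2500] v=[7.0000 -9.5000 4.0000 1.0000]
Step 3: x=[6.7813 6.7500 14.9688 18.9375] v=[2.1250 -3.5000 -0.1250 2.7500]

Answer: 6.7813 6.7500 14.9688 18.9375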